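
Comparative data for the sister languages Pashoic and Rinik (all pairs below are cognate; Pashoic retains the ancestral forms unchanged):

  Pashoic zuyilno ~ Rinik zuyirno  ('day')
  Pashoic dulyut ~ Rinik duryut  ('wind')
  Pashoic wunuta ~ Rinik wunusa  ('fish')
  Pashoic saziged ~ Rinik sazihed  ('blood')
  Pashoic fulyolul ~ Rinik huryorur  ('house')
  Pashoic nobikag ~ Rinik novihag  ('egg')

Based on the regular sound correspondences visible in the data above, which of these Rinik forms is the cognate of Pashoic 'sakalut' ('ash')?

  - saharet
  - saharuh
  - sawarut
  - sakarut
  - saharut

nobikag ~ novihag — Pashoic k corresponds to Rinik h between vowels (before a back vowel).
fulyolul ~ huryorur — Pashoic l corresponds to Rinik r between vowels (before a back vowel).
Applying these to Pashoic 'sakalut':
  sakalut → sahalut   (k→h between vowels (before a back vowel))
  sahalut → saharut   (l→r between vowels (before a back vowel))
So the Rinik cognate is 'saharut'.

saharut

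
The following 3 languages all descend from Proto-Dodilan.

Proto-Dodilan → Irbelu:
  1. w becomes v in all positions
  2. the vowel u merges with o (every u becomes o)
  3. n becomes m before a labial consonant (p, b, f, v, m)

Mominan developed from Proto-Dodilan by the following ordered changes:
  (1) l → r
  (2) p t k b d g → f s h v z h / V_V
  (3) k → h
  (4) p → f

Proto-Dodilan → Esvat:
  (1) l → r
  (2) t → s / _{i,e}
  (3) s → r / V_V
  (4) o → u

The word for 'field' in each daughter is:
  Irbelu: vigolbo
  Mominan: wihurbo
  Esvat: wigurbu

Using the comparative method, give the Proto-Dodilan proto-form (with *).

Position 3: Irbelu has g, Mominan has h, Esvat has g. Irbelu preserves g here (none of its changes turn any other segment into g), so the proto-segment is *g.
Position 4: Irbelu has o, Mominan has u, Esvat has u. Mominan preserves u here (none of its changes turn any other segment into u), so the proto-segment is *u.
This points to *wigulbo. Verify forward in each daughter:
Irbelu: *wigulbo > vigulbo > vigolbo  (by unconditioned shift, vowel merger)
Mominan: *wigulbo
  wigulbo → wigurbo   [unconditioned shift]
  wigurbo → wihurbo   [intervocalic lenition]
  wihurbo (rule 3 does not apply)
  wihurbo (rule 4 does not apply)
  giving Mominan wihurbo.
Esvat: start from *wigulbo.
  rule 1 (unconditioned shift): wigulbo → wigurbo
  rule 2: no change — wigurbo
  rule 3: no change — wigurbo
  rule 4 (vowel merger): wigurbo → wigurbu
  ⇒ Esvat wigurbu
*wigulbo is the unique common source.

*wigulbo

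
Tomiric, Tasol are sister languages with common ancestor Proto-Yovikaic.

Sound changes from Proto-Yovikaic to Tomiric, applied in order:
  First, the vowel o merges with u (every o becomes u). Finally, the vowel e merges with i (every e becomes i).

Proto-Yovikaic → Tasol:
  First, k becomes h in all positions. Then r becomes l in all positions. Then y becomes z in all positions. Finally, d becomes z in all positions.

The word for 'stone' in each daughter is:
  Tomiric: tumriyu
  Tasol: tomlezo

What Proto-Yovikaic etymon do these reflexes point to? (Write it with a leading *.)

Position 2: Tomiric has u, Tasol has o. Tasol preserves o here (none of its changes turn any other segment into o), so the proto-segment is *o.
Position 5: Tomiric has i, Tasol has e. Tasol preserves e here (none of its changes turn any other segment into e), so the proto-segment is *e.
Continuing position by position gives *tomreyo; check it forward:
Tomiric: *tomreyo
  tomreyo → tumreyu   [vowel merger]
  tumreyu → tumriyu   [vowel merger]
  giving Tomiric tumriyu.
Tasol: *tomreyo
  tomreyo (rule 1 does not apply)
  tomreyo → tomleyo   [unconditioned shift]
  tomleyo → tomlezo   [unconditioned shift]
  tomlezo (rule 4 does not apply)
  giving Tasol tomlezo.
No other proto-form is consistent with every reflex, so the reconstruction is *tomreyo.

*tomreyo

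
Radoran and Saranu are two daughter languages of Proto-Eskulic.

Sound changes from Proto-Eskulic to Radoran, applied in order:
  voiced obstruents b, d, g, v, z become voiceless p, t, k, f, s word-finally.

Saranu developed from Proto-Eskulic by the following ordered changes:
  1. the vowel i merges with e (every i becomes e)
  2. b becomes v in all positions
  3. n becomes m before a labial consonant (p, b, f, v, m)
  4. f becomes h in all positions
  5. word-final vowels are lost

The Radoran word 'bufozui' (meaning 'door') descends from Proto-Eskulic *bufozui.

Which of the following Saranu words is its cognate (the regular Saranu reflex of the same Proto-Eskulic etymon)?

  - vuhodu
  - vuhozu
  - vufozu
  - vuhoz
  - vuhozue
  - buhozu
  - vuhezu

vuhozu

Saranu: *bufozui > bufozue > vufozue > vuhozue > vuhozu  (by vowel merger, unconditioned shift, unconditioned shift, apocope)
Among the options, 'vuhozu' alone shows every Saranu change applied in order.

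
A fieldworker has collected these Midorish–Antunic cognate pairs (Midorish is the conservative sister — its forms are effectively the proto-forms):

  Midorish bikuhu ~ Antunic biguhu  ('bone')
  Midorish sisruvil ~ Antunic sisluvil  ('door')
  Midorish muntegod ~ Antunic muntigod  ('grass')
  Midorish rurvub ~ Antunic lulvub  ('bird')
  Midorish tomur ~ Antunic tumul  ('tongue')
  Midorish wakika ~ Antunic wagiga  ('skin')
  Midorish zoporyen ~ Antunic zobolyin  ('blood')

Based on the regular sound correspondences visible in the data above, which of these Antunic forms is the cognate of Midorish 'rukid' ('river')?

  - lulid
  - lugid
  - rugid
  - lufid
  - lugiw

lugid

rurvub ~ lulvub — Midorish r corresponds to Antunic l word-initially before a back vowel.
wakika ~ wagiga — Midorish k corresponds to Antunic g between vowels (before a front vowel).
Applying these to Midorish 'rukid':
  rukid → lukid   (r→l word-initially before a back vowel)
  lukid → lugid   (k→g between vowels (before a front vowel))
So the Antunic cognate is 'lugid'.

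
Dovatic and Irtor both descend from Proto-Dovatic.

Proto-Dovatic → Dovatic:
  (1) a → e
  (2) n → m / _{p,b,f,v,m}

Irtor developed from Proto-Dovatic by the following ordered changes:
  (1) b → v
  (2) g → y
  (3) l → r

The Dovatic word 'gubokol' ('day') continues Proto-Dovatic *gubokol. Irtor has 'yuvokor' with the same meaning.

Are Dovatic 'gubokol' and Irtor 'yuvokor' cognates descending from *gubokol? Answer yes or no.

yes

Derive the expected Irtor reflex of *gubokol:
Irtor: start from *gubokol.
  rule 1 (unconditioned shift): gubokol → guvokol
  rule 2 (unconditioned shift): guvokol → yuvokol
  rule 3 (unconditioned shift): yuvokol → yuvokor
  ⇒ Irtor yuvokor
Irtor 'yuvokor' matches the regular reflex exactly, so the pair is cognate.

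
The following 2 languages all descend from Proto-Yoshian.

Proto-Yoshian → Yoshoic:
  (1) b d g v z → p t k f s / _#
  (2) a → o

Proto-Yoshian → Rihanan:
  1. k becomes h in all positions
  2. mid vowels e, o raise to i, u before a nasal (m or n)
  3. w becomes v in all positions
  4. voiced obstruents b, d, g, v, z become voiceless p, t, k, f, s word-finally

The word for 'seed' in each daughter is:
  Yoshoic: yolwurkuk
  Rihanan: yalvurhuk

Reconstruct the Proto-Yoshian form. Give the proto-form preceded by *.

*yalwurkug

Position 9: Yoshoic has k, Rihanan has k. In Rihanan, k can only continue *g, so the proto-segment is *g.
Position 2: Yoshoic has o, Rihanan has a. Rihanan preserves a here (none of its changes turn any other segment into a), so the proto-segment is *a.
Position 7: Yoshoic has k, Rihanan has h. Taking the neighbouring segments as reconstructed: Yoshoic k can only go back to *k; Rihanan h could go back to *k or *h — the one source consistent with every daughter is *k.
This points to *yalwurkug. Verify forward in each daughter:
Yoshoic: *yalwurkug > yalwurkuk > yolwurkuk  (by final devoicing, vowel merger)
Rihanan: *yalwurkug
  yalwurkug → yalwurhug   [unconditioned shift]
  yalwurhug (rule 2 does not apply)
  yalwurhug → yalvurhug   [unconditioned shift]
  yalvurhug → yalvurhuk   [final devoicing]
  giving Rihanan yalvurhuk.
*yalwurkug is the unique common source.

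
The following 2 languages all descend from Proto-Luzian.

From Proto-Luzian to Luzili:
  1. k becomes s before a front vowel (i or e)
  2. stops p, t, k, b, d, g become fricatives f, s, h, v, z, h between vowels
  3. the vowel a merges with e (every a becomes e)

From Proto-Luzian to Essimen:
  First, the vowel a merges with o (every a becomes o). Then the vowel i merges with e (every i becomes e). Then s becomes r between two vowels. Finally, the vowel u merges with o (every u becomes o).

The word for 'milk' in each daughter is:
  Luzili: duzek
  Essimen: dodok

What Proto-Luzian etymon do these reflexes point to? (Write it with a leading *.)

*dudak

Position 4: Luzili has e, Essimen has o. Taking the neighbouring segments as reconstructed: Luzili e could go back to *a or *e; Essimen o could go back to *a or *o or *u — the one source consistent with every daughter is *a.
Position 2: Luzili has u, Essimen has o. Luzili preserves u here (none of its changes turn any other segment into u), so the proto-segment is *u.
Position 3: Luzili has z, Essimen has d. Essimen preserves d here (none of its changes turn any other segment into d), so the proto-segment is *d.
The remaining positions agree across the daughters. Check the candidate against every language:
Luzili: start from *dudak.
  rule 1: no change — dudak
  rule 2 (intervocalic lenition): dudak → duzak
  rule 3 (vowel merger): duzak → duzek
  ⇒ Luzili duzek
Essimen: start from *dudak.
  rule 1 (vowel merger): dudak → dudok
  rule 2: no change — dudok
  rule 3: no change — dudok
  rule 4 (vowel merger): dudok → dodok
  ⇒ Essimen dodok
*dudak is the unique common source.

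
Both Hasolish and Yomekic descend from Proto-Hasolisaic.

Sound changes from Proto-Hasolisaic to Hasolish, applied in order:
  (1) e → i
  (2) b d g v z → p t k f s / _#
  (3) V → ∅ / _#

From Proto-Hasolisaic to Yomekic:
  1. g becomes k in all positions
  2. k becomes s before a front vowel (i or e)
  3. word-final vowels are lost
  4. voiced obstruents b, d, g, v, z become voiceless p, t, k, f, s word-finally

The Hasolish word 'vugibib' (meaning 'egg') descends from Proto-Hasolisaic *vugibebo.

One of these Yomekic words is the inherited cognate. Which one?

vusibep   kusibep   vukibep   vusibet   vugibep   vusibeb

vusibep

Yomekic: start from *vugibebo.
  rule 1 (unconditioned shift): vugibebo → vukibebo
  rule 2 (palatalisation): vukibebo → vusibebo
  rule 3 (apocope): vusibebo → vusibeb
  rule 4 (final devoicing): vusibeb → vusibep
  ⇒ Yomekic vusibep
Among the options, 'vusibep' alone shows every Yomekic change applied in order.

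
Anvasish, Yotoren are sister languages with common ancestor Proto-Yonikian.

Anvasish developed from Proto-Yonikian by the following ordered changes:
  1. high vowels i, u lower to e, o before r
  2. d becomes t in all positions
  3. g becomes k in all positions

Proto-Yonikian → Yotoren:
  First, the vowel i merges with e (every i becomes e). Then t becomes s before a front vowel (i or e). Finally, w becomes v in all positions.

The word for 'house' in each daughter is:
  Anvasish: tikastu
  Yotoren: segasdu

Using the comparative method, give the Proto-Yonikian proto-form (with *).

*tigasdu

Position 1: Anvasish has t, Yotoren has s. Taking the neighbouring segments as reconstructed: Anvasish t could go back to *t or *d; Yotoren s could go back to *t or *s — the one source consistent with every daughter is *t.
Position 2: Anvasish has i, Yotoren has e. Anvasish preserves i here (none of its changes turn any other segment into i), so the proto-segment is *i.
Position 3: Anvasish has k, Yotoren has g. Yotoren preserves g here (none of its changes turn any other segment into g), so the proto-segment is *g.
Verify the candidate proto-form against each daughter:
Anvasish: start from *tigasdu.
  rule 1: no change — tigasdu
  rule 2 (unconditioned shift): tigasdu → tigastu
  rule 3 (unconditioned shift): tigastu → tikastu
  ⇒ Anvasish tikastu
Yotoren: *tigasdu
  tigasdu → tegasdu   [vowel merger]
  tegasdu → segasdu   [palatalisation]
  segasdu (rule 3 does not apply)
  giving Yotoren segasdu.
No other proto-form is consistent with every reflex, so the reconstruction is *tigasdu.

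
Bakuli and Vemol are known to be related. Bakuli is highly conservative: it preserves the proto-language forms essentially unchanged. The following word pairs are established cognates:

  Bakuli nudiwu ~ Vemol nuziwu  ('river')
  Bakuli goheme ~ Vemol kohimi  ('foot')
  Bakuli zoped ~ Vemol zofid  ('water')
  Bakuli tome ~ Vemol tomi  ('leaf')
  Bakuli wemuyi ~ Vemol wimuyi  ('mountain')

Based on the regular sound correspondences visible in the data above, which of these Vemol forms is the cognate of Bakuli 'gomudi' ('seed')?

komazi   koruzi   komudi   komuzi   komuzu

goheme ~ kohimi — Bakuli g corresponds to Vemol k word-initially before a back vowel.
nudiwu ~ nuziwu — Bakuli d corresponds to Vemol z between vowels (before a front vowel).
Applying these to Bakuli 'gomudi':
  gomudi → komudi   (g→k word-initially before a back vowel)
  komudi → komuzi   (d→z between vowels (before a front vowel))
So the Vemol cognate is 'komuzi'.

komuzi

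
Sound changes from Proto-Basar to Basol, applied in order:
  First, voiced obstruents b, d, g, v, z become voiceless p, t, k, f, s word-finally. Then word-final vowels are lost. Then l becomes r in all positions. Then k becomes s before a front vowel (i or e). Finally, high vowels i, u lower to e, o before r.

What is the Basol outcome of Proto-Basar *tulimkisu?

Basol: *tulimkisu > tulimkis > turimkis > turimsis > torimsis  (by apocope, unconditioned shift, palatalisation, pre-rhotic lowering)

torimsis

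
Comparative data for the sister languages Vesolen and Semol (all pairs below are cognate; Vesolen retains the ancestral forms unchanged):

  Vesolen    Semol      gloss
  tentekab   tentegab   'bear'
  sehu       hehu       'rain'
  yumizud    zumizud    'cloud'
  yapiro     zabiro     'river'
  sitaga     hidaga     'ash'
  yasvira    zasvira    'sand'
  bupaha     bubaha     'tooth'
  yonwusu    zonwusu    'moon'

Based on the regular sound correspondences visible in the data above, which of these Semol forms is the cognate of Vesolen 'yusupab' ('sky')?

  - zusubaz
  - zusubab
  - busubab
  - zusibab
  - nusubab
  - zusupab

yumizud ~ zumizud — Vesolen y corresponds to Semol z word-initially before a back vowel.
bupaha ~ bubaha — Vesolen p corresponds to Semol b between vowels (before a back vowel).
Applying these to Vesolen 'yusupab':
  yusupab → zusupab   (y→z word-initially before a back vowel)
  zusupab → zusubab   (p→b between vowels (before a back vowel))
So the Semol cognate is 'zusubab'.

zusubab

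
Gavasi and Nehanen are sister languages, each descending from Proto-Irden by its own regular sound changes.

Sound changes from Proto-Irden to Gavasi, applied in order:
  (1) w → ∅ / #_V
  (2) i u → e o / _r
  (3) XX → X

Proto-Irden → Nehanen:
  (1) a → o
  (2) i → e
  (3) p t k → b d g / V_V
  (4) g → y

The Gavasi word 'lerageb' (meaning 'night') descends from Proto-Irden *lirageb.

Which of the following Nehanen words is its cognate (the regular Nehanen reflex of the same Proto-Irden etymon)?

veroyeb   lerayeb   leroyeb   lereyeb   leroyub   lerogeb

Nehanen: *lirageb > lirogeb > lerogeb > leroyeb  (by vowel merger, vowel merger, unconditioned shift)
The other candidates each miss or misapply at least one Nehanen change.

leroyeb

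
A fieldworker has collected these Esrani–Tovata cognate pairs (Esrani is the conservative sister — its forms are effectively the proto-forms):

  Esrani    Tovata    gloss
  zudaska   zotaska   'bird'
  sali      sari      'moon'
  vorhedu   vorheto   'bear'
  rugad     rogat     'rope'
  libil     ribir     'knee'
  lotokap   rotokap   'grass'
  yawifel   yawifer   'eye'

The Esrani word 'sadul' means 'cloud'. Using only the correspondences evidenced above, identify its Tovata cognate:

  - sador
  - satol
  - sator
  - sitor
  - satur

vorhedu ~ vorheto — Esrani d corresponds to Tovata t between vowels (before a back vowel).
zudaska ~ zotaska, rugad ~ rogat — Esrani u corresponds to Tovata o after a consonant, before a consonant other than r, m, n, p, b, f, v.
libil ~ ribir, yawifel ~ yawifer — Esrani l corresponds to Tovata r word-finally.
Applying these to Esrani 'sadul':
  sadul → satul   (d→t between vowels (before a back vowel))
  satul → satol   (u→o after a consonant, before a consonant other than r, m, n, p, b, f, v)
  satol → sator   (l→r word-finally)
So the Tovata cognate is 'sator'.

sator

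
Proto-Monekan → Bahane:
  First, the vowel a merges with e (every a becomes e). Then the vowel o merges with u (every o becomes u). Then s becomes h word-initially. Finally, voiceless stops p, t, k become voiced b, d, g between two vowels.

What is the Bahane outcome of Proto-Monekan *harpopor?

herpubur

Bahane: *harpopor > herpopor > herpupur > herpubur  (by vowel merger, vowel merger, intervocalic voicing)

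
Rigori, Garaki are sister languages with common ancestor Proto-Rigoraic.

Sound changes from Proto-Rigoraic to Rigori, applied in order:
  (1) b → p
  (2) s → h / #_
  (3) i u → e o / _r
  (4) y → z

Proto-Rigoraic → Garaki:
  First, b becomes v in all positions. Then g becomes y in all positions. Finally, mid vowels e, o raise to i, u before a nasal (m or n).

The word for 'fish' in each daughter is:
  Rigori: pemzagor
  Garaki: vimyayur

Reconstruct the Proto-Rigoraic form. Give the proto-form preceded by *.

*bemyagur

Position 4: Rigori has z, Garaki has y. Taking the neighbouring segments as reconstructed: Rigori z could go back to *z or *y; Garaki y could go back to *g or *y — the one source consistent with every daughter is *y.
Position 1: Rigori has p, Garaki has v. Taking the neighbouring segments as reconstructed: Rigori p could go back to *p or *b; Garaki v could go back to *b or *v — the one source consistent with every daughter is *b.
Position 2: Rigori has e, Garaki has i. Taking the neighbouring segments as reconstructed: Rigori e can only go back to *e; Garaki i could go back to *e or *i — the one source consistent with every daughter is *e.
This points to *bemyagur. Verify forward in each daughter:
Rigori: start from *bemyagur.
  rule 1 (unconditioned shift): bemyagur → pemyagur
  rule 2: no change — pemyagur
  rule 3 (pre-rhotic lowering): pemyagur → pemyagor
  rule 4 (unconditioned shift): pemyagor → pemzagor
  ⇒ Rigori pemzagor
Garaki: start from *bemyagur.
  rule 1 (unconditioned shift): bemyagur → vemyagur
  rule 2 (unconditioned shift): vemyagur → vemyayur
  rule 3 (pre-nasal raising): vemyayur → vimyayur
  ⇒ Garaki vimyayur
Only *bemyagur yields all of Rigori pemzagor, Garaki vimyayur.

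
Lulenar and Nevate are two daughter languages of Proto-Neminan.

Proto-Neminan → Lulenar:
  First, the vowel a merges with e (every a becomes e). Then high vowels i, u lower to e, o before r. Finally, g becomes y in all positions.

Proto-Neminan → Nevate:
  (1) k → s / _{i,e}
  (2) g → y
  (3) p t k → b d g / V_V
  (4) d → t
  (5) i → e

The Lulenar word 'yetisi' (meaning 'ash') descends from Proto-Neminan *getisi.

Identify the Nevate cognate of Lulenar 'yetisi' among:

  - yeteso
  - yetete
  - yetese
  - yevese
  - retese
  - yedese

Nevate: *getisi
  getisi (rule 1 does not apply)
  getisi → yetisi   [unconditioned shift]
  yetisi → yedisi   [intervocalic voicing]
  yedisi → yetisi   [unconditioned shift]
  yetisi → yetese   [vowel merger]
  giving Nevate yetese.

yetese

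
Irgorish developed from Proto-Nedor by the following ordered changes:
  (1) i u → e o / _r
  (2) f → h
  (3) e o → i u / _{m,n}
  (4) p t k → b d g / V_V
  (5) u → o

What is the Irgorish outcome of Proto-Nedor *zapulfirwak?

zabolherwak

Irgorish: *zapulfirwak
  zapulfirwak → zapulferwak   [pre-rhotic lowering]
  zapulferwak → zapulherwak   [unconditioned shift]
  zapulherwak (rule 3 does not apply)
  zapulherwak → zabulherwak   [intervocalic voicing]
  zabulherwak → zabolherwak   [vowel merger]
  giving Irgorish zabolherwak.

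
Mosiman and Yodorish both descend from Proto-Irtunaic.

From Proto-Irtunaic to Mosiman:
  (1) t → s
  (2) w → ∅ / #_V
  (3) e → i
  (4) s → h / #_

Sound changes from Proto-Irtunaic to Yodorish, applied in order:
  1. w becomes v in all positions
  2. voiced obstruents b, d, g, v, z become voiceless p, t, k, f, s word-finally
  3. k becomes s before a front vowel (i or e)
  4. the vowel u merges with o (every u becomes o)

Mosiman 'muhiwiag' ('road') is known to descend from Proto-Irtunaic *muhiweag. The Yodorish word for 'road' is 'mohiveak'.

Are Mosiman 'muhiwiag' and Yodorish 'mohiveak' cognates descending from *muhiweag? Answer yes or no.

Derive the expected Yodorish reflex of *muhiweag:
Yodorish: *muhiweag
  muhiweag → muhiveag   [unconditioned shift]
  muhiveag → muhiveak   [final devoicing]
  muhiveak (rule 3 does not apply)
  muhiveak → mohiveak   [vowel merger]
  giving Yodorish mohiveak.
Yodorish 'mohiveak' matches the regular reflex exactly, so the pair is cognate.

yes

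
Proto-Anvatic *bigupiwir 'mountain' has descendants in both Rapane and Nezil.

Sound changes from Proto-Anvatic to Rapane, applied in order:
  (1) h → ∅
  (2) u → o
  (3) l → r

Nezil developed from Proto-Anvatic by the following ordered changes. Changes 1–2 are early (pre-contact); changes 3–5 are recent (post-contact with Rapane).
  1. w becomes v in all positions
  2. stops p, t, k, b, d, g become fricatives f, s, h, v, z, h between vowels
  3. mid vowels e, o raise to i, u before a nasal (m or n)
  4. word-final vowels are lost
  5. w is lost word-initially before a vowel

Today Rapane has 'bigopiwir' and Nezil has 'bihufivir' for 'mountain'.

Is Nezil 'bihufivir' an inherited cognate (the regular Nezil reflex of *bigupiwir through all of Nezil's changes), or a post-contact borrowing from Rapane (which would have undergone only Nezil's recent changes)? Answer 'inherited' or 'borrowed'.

inherited

If inherited, *bigupiwir would pass through all of Nezil's changes:
Nezil: start from *bigupiwir.
  rule 1 (unconditioned shift): bigupiwir → bigupivir
  rule 2 (intervocalic lenition): bigupivir → bihufivir
  rule 3: no change — bihufivir
  rule 4: no change — bihufivir
  rule 5: no change — bihufivir
  ⇒ Nezil bihufivir
If borrowed from Rapane 'bigopiwir' after the early changes, it would undergo only the recent ones:
  rule 3 (pre-nasal raising): no change (bigopiwir)
  rule 4 (apocope): no change (bigopiwir)
  rule 5 (glide loss): no change (bigopiwir)
  ⇒ as a loan: bigopiwir
Nezil 'bihufivir' matches the inherited outcome exactly, so it is an inherited cognate, not a loan.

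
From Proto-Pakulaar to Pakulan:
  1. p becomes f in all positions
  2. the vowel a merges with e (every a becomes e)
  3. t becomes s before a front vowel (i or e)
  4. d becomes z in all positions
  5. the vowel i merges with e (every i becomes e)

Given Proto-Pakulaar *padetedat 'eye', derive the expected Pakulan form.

Pakulan: *padetedat > fadetedat > fedetedet > fedesedet > fezesezet  (by unconditioned shift, vowel merger, palatalisation, unconditioned shift)

fezesezet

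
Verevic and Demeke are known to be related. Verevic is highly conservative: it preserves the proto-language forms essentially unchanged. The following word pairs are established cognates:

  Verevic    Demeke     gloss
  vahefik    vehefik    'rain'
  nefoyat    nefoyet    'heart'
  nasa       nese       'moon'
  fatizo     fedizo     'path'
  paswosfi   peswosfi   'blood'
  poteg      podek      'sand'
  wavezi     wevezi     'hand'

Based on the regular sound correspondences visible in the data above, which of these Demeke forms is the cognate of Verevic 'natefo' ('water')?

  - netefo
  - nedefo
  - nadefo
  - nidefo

vahefik ~ vehefik, nefoyat ~ nefoyet — Verevic a corresponds to Demeke e after a consonant, before a consonant other than r, m, n, p, b, f, v.
poteg ~ podek — Verevic t corresponds to Demeke d between vowels (before a front vowel).
Applying these to Verevic 'natefo':
  natefo → netefo   (a→e after a consonant, before a consonant other than r, m, n, p, b, f, v)
  netefo → nedefo   (t→d between vowels (before a front vowel))
So the Demeke cognate is 'nedefo'.

nedefo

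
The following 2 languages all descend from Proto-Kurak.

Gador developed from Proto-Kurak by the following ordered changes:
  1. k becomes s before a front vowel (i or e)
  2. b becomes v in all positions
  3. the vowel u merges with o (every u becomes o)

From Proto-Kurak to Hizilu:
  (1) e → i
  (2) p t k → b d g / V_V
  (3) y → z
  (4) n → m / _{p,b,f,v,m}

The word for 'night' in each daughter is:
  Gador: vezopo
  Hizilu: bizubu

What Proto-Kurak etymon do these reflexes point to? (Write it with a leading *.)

Position 2: Gador has e, Hizilu has i. Gador preserves e here (none of its changes turn any other segment into e), so the proto-segment is *e.
Position 1: Gador has v, Hizilu has b. Taking the neighbouring segments as reconstructed: Gador v could go back to *b or *v; Hizilu b can only go back to *b — the one source consistent with every daughter is *b.
Continuing position by position gives *bezupu; check it forward:
Gador: start from *bezupu.
  rule 1: no change — bezupu
  rule 2 (unconditioned shift): bezupu → vezupu
  rule 3 (vowel merger): vezupu → vezopo
  ⇒ Gador vezopo
Hizilu: *bezupu
  bezupu → bizupu   [vowel merger]
  bizupu → bizubu   [intervocalic voicing]
  bizubu (rule 3 does not apply)
  bizubu (rule 4 does not apply)
  giving Hizilu bizubu.
Only *bezupu yields all of Gador vezopo, Hizilu bizubu.

*bezupu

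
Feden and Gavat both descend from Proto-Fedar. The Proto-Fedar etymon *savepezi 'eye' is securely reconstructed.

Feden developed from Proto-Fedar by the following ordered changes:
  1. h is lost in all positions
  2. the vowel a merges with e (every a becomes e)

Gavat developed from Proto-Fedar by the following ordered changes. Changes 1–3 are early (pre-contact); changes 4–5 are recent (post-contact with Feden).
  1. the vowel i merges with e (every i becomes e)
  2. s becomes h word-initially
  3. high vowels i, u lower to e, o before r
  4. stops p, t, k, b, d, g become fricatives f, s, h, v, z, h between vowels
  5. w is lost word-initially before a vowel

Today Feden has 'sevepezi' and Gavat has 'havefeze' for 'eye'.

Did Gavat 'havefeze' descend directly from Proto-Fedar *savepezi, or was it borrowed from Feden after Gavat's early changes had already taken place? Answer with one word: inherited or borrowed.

inherited

If inherited, *savepezi would pass through all of Gavat's changes:
Gavat: *savepezi > savepeze > havepeze > havefeze  (by vowel merger, debuccalisation, intervocalic lenition)
If borrowed from Feden 'sevepezi' after the early changes, it would undergo only the recent ones:
  rule 4 (intervocalic lenition): sevepezi → sevefezi
  rule 5 (glide loss): no change (sevefezi)
  ⇒ as a loan: sevefezi
Gavat 'havefeze' matches the inherited outcome exactly, so it is an inherited cognate, not a loan.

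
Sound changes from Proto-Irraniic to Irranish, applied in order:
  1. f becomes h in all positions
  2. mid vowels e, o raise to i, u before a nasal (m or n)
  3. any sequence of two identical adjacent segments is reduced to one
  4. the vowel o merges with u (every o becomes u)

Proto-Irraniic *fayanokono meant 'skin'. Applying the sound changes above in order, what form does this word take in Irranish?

Irranish: *fayanokono
  fayanokono → hayanokono   [unconditioned shift]
  hayanokono → hayanokuno   [pre-nasal raising]
  hayanokuno (rule 3 does not apply)
  hayanokuno → hayanukunu   [vowel merger]
  giving Irranish hayanukunu.

hayanukunu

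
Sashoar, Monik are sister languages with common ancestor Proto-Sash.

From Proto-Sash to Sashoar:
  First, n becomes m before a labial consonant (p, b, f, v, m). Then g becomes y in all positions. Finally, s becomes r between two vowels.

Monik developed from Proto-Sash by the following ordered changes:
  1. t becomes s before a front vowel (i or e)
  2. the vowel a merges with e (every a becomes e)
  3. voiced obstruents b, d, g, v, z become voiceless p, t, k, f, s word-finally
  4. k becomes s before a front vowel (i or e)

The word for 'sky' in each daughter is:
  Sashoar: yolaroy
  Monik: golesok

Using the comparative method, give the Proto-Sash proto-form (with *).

Position 5: Sashoar has r, Monik has s. Taking the neighbouring segments as reconstructed: Sashoar r could go back to *s or *r; Monik s can only go back to *s — the one source consistent with every daughter is *s.
Position 7: Sashoar has y, Monik has k. Taking the neighbouring segments as reconstructed: Sashoar y could go back to *g or *y; Monik k could go back to *k or *g — the one source consistent with every daughter is *g.
Position 1: Sashoar has y, Monik has g. Monik preserves g here (none of its changes turn any other segment into g), so the proto-segment is *g.
This points to *golasog. Verify forward in each daughter:
Sashoar: *golasog
  golasog (rule 1 does not apply)
  golasog → yolasoy   [unconditioned shift]
  yolasoy → yolaroy   [rhotacism]
  giving Sashoar yolaroy.
Monik: *golasog > golesog > golesok  (by vowel merger, final devoicing)
*golasog is the unique common source.

*golasog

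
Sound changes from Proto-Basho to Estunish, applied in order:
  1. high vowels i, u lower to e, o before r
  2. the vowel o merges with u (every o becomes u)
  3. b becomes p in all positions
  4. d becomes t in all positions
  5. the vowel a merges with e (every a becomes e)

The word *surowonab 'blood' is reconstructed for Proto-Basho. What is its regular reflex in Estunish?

suruwunep

Estunish: start from *surowonab.
  rule 1 (pre-rhotic lowering): surowonab → sorowonab
  rule 2 (vowel merger): sorowonab → suruwunab
  rule 3 (unconditioned shift): suruwunab → suruwunap
  rule 4: no change — suruwunap
  rule 5 (vowel merger): suruwunap → suruwunep
  ⇒ Estunish suruwunep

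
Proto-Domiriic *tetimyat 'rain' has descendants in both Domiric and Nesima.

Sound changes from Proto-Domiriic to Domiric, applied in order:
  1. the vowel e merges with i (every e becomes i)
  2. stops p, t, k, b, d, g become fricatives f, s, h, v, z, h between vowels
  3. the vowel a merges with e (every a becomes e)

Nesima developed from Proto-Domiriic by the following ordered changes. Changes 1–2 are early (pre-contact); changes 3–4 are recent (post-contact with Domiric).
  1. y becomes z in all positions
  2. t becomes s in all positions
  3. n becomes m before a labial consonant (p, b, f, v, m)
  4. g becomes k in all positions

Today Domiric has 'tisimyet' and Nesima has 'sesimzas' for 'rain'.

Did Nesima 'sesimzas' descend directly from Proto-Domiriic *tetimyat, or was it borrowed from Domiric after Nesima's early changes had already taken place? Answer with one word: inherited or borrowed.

inherited

If inherited, *tetimyat would pass through all of Nesima's changes:
Nesima: *tetimyat
  tetimyat → tetimzat   [unconditioned shift]
  tetimzat → sesimzas   [unconditioned shift]
  sesimzas (rule 3 does not apply)
  sesimzas (rule 4 does not apply)
  giving Nesima sesimzas.
If borrowed from Domiric 'tisimyet' after the early changes, it would undergo only the recent ones:
  rule 3 (nasal place assimilation): no change (tisimyet)
  rule 4 (unconditioned shift): no change (tisimyet)
  ⇒ as a loan: tisimyet
Nesima 'sesimzas' matches the inherited outcome exactly, so it is an inherited cognate, not a loan.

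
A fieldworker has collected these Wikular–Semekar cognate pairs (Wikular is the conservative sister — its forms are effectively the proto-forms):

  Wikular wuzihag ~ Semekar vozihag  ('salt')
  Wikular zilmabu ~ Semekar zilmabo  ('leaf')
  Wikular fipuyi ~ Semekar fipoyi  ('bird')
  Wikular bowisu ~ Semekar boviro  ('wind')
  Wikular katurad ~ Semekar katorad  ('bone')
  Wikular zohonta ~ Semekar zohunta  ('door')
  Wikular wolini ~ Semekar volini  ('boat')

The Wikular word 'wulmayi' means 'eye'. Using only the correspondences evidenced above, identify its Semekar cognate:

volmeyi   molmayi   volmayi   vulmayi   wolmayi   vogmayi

volmayi

wuzihag ~ vozihag — Wikular w corresponds to Semekar v word-initially before a back vowel.
wuzihag ~ vozihag, fipuyi ~ fipoyi — Wikular u corresponds to Semekar o after a consonant, before a consonant other than r, m, n, p, b, f, v.
Applying these to Wikular 'wulmayi':
  wulmayi → vulmayi   (w→v word-initially before a back vowel)
  vulmayi → volmayi   (u→o after a consonant, before a consonant other than r, m, n, p, b, f, v)
So the Semekar cognate is 'volmayi'.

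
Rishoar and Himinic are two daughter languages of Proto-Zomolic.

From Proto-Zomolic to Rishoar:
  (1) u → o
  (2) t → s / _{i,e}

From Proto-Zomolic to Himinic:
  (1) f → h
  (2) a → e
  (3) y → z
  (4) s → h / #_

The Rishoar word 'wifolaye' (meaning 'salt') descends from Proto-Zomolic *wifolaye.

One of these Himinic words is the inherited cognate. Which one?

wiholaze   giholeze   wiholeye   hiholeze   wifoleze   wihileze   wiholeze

wiholeze

Himinic: *wifolaye > wiholaye > wiholeye > wiholeze  (by unconditioned shift, vowel merger, unconditioned shift)
Only 'wiholeze' matches the regular Himinic development of *wifolaye.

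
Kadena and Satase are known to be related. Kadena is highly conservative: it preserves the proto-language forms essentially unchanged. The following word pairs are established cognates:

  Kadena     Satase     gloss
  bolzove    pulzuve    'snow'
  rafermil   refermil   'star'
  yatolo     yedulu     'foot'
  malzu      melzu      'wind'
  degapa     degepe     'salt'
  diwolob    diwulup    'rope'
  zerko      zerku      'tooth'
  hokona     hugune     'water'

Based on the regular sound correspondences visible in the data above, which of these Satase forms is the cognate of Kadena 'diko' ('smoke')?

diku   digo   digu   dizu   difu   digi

hokona ~ hugune — Kadena k corresponds to Satase g between vowels (before a back vowel).
yatolo ~ yedulu, zerko ~ zerku — Kadena o corresponds to Satase u word-finally.
Applying these to Kadena 'diko':
  diko → digo   (k→g between vowels (before a back vowel))
  digo → digu   (o→u word-finally)
So the Satase cognate is 'digu'.

digu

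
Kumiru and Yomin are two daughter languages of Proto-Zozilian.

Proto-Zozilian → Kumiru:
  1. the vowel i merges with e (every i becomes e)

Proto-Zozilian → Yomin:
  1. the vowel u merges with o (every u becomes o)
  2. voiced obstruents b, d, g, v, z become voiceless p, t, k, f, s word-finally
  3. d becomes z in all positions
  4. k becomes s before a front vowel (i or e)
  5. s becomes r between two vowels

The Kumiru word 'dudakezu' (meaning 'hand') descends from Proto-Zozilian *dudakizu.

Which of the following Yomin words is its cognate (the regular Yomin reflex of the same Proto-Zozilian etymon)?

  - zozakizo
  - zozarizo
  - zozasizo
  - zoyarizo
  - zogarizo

Yomin: *dudakizu
  dudakizu → dodakizo   [vowel merger]
  dodakizo (rule 2 does not apply)
  dodakizo → zozakizo   [unconditioned shift]
  zozakizo → zozasizo   [palatalisation]
  zozasizo → zozarizo   [rhotacism]
  giving Yomin zozarizo.

zozarizo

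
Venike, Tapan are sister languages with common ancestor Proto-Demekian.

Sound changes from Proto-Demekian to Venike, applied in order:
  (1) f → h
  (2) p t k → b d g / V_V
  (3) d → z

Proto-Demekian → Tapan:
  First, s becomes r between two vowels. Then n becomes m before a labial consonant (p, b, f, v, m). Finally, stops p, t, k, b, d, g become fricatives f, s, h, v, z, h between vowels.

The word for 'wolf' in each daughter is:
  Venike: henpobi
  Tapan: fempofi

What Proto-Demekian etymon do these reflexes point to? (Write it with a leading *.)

*fenpopi

Position 1: Venike has h, Tapan has f. Taking the neighbouring segments as reconstructed: Venike h could go back to *f or *h; Tapan f can only go back to *f — the one source consistent with every daughter is *f.
Position 3: Venike has n, Tapan has m. Venike preserves n here (none of its changes turn any other segment into n), so the proto-segment is *n.
Position 6: Venike has b, Tapan has f. Taking the neighbouring segments as reconstructed: Venike b could go back to *p or *b; Tapan f could go back to *p or *f — the one source consistent with every daughter is *p.
The remaining positions agree across the daughters. Check the candidate against every language:
Venike: start from *fenpopi.
  rule 1 (unconditioned shift): fenpopi → henpopi
  rule 2 (intervocalic voicing): henpopi → henpobi
  rule 3: no change — henpobi
  ⇒ Venike henpobi
Tapan: start from *fenpopi.
  rule 1: no change — fenpopi
  rule 2 (nasal place assimilation): fenpopi → fempopi
  rule 3 (intervocalic lenition): fempopi → fempofi
  ⇒ Tapan fempofi
Only *fenpopi yields all of Venike henpobi, Tapan fempofi.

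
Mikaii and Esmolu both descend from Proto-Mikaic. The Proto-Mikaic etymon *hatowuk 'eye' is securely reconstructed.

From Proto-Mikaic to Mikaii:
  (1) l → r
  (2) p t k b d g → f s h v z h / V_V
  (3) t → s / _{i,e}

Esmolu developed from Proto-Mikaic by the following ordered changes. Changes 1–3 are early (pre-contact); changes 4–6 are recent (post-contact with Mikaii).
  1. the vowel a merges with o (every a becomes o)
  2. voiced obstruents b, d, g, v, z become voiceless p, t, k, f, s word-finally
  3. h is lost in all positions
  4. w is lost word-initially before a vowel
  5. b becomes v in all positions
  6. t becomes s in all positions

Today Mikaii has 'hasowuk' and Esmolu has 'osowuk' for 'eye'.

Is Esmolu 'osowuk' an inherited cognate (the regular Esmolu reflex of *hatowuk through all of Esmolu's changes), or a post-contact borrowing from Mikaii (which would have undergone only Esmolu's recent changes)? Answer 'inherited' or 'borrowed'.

inherited

If inherited, *hatowuk would pass through all of Esmolu's changes:
Esmolu: *hatowuk > hotowuk > otowuk > osowuk  (by vowel merger, h-loss, unconditioned shift)
If borrowed from Mikaii 'hasowuk' after the early changes, it would undergo only the recent ones:
  rule 4 (glide loss): no change (hasowuk)
  rule 5 (unconditioned shift): no change (hasowuk)
  rule 6 (unconditioned shift): no change (hasowuk)
  ⇒ as a loan: hasowuk
Esmolu 'osowuk' matches the inherited outcome exactly, so it is an inherited cognate, not a loan.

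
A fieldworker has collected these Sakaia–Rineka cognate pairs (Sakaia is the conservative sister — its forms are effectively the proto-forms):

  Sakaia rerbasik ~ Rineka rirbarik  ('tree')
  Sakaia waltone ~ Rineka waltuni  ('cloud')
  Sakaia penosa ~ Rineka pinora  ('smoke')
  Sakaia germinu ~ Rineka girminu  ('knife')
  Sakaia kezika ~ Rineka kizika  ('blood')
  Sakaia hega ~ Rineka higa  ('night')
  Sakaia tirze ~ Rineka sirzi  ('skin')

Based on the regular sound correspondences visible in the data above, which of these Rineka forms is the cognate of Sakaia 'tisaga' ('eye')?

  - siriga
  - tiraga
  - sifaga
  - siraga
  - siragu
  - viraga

siraga

tirze ~ sirzi — Sakaia t corresponds to Rineka s word-initially before a front vowel.
penosa ~ pinora — Sakaia s corresponds to Rineka r between vowels (before a back vowel).
Applying these to Sakaia 'tisaga':
  tisaga → sisaga   (t→s word-initially before a front vowel)
  sisaga → siraga   (s→r between vowels (before a back vowel))
So the Rineka cognate is 'siraga'.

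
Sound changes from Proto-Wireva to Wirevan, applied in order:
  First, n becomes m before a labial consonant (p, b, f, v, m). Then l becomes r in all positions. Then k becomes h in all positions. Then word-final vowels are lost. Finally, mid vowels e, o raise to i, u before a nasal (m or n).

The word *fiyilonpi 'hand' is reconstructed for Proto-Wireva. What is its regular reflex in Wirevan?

fiyirump

Wirevan: start from *fiyilonpi.
  rule 1 (nasal place assimilation): fiyilonpi → fiyilompi
  rule 2 (unconditioned shift): fiyilompi → fiyirompi
  rule 3: no change — fiyirompi
  rule 4 (apocope): fiyirompi → fiyiromp
  rule 5 (pre-nasal raising): fiyiromp → fiyirump
  ⇒ Wirevan fiyirump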